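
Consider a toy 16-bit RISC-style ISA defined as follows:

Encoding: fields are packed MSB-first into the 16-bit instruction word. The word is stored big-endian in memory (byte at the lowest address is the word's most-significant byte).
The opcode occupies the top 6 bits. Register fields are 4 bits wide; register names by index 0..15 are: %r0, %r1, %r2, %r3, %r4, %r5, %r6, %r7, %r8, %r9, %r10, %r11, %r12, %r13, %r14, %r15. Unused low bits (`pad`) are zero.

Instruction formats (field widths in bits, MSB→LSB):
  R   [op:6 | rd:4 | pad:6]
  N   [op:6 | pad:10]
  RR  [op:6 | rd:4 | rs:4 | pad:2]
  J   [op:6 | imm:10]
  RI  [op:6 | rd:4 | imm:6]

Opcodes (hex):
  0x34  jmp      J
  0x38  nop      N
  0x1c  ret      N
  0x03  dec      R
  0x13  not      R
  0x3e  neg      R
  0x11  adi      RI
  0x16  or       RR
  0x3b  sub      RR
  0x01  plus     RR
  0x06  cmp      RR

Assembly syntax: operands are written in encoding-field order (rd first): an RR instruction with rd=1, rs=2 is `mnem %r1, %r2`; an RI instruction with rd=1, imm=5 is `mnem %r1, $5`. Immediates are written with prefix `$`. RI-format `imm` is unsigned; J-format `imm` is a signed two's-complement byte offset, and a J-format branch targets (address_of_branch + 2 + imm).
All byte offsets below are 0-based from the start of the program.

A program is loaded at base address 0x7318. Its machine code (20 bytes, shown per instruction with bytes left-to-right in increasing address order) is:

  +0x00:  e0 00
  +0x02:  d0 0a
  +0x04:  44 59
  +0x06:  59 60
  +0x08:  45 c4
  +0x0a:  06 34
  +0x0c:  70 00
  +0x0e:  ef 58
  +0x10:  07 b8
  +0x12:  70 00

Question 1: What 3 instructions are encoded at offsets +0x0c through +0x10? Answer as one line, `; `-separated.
ret; sub %r13, %r6; plus %r14, %r14

off 0x0c: read 70 00 as big → 0x7000
  opcode bits[15:10]=0x1c: ret/N
off 0x0e: read ef 58 as big → 0xef58
  opcode bits[15:10]=0x3b: sub/RR
  [9:6] rd=13 = %r13
  [5:2] rs=6 = %r6
off 0x10: read 07 b8 as big → 0x07b8
  opcode bits[15:10]=0x1: plus/RR
  [9:6] rd=14 = %r14
  [5:2] rs=14 = %r14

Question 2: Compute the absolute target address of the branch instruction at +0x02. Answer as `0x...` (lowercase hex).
+0x02: d0 0a ⇒ word 0xd00a (big)
  op=0xd00a>>10=0x34 ⇒ jmp (J)
  [9:0] imm=10 = $10
  target = base 0x7318 + off 0x02 + 2 + imm 10 = 0x7326

0x7326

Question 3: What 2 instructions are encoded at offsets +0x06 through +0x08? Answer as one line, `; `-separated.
[06] 59 60 → 0x5960
  op=0x5960>>10=0x16 ⇒ or (RR)
  rd: (w>>6)&0xf=0x5 → %r5
  rs: (w>>2)&0xf=0x8 → %r8
[08] 45 c4 → 0x45c4
  op=0x45c4>>10=0x11 ⇒ adi (RI)
  rd: (w>>6)&0xf=0x7 → %r7
  imm: (w>>0)&0x3f=0x4 → $4

or %r5, %r8; adi %r7, $4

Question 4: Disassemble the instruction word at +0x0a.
+0x0a: 06 34 ⇒ word 0x0634 (big)
  top 6b → 0x1 → plus [RR]
  rd@[9:6]=0x8 ⇒ %r8
  rs@[5:2]=0xd ⇒ %r13

plus %r8, %r13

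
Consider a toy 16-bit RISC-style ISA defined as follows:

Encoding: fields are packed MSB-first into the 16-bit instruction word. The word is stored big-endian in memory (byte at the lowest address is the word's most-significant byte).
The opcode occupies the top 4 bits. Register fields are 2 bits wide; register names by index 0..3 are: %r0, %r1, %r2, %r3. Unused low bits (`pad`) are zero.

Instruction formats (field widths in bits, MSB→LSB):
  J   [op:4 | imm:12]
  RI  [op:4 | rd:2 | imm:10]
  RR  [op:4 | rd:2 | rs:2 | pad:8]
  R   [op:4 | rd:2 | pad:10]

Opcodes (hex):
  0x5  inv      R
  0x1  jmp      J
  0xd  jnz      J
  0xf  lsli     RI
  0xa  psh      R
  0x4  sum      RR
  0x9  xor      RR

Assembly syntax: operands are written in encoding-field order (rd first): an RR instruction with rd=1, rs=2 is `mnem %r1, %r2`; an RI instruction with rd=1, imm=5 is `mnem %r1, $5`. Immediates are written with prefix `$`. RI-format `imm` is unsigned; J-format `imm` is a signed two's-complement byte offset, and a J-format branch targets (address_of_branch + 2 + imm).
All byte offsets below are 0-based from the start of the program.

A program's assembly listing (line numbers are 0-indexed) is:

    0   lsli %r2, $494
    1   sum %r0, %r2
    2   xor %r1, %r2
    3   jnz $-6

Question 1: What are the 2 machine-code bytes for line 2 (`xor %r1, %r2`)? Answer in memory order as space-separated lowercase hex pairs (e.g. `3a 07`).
2. xor fields op=0x9:4|rd=1:2|rs=2:2|pad=0:8 → word 9600h → 96 00

96 00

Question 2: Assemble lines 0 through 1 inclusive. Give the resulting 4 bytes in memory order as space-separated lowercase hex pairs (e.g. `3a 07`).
f9 ee 42 00

0. lsli fields op=0xf:4|rd=2:2|imm=494:10 → word f9eeh → f9 ee
1. sum fields op=0x4:4|rd=0:2|rs=2:2|pad=0:8 → word 4200h → 42 00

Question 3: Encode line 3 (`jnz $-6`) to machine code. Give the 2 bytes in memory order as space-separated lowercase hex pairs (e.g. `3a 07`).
3. jnz fields op=0xd:4|imm=-6:12 → word dffah → df fa

df fa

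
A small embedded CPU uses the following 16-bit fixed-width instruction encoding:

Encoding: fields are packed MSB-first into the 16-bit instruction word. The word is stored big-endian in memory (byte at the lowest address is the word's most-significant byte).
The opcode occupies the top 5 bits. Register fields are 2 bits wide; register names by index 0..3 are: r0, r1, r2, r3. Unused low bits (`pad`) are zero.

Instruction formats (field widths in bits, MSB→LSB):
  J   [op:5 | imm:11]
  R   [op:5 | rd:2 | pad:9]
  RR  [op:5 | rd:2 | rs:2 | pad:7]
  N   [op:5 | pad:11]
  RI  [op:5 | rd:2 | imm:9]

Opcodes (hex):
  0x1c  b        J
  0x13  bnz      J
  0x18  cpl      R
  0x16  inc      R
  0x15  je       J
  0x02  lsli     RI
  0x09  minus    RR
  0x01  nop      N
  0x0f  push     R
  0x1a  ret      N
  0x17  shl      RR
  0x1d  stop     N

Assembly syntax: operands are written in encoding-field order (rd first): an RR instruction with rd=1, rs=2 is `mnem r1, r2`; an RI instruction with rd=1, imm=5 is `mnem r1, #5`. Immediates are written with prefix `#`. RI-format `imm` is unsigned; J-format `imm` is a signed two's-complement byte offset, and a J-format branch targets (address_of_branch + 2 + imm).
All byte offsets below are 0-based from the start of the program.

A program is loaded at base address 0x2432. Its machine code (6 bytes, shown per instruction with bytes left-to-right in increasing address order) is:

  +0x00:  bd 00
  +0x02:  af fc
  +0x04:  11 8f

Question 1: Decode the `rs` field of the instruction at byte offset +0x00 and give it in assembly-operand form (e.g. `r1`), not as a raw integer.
+0x00: bd 00 ⇒ word 0xbd00 (big)
  top 5b → 0x17 → shl [RR]
  [10:9] rd=2 = r2
  [8:7] rs=2 = r2

r2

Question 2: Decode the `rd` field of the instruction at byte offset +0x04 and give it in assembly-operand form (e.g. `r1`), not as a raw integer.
r0

@+04  big-endian(11 8f) = 0x118f
  top 5b → 0x2 → lsli [RI]
  [10:9] rd=0 = r0
  [8:0] imm=399 = #399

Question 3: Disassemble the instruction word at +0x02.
+0x02: af fc ⇒ word 0xaffc (big)
  op=0xaffc>>11=0x15 ⇒ je (J)
  imm@[10:0]=0x7fc (s11→-4) ⇒ #-4

je #-4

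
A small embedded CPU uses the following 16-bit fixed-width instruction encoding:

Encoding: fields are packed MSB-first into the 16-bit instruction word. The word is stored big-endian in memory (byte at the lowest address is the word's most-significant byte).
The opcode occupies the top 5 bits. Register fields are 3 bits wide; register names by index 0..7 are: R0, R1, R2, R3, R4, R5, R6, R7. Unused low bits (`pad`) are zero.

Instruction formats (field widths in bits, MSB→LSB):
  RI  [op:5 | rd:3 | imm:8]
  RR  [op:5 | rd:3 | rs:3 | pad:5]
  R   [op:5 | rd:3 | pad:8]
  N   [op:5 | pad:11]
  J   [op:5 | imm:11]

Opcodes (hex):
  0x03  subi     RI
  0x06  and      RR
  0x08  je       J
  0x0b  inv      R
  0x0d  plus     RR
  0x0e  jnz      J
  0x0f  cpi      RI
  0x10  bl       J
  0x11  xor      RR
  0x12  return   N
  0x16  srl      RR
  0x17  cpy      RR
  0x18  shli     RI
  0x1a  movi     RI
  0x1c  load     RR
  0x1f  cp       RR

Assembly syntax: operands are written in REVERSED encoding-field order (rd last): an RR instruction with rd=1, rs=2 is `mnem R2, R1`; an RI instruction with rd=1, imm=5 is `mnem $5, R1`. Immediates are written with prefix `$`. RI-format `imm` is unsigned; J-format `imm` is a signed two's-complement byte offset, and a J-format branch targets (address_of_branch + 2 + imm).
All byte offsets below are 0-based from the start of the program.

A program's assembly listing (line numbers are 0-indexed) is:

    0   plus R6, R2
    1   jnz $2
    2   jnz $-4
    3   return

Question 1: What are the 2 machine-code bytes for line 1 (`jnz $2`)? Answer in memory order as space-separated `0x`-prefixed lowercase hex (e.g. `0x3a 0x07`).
0x70 0x02

line 1 (jnz): pack op=0xe:5|imm=2:11 = 0x7002; big→ 70 02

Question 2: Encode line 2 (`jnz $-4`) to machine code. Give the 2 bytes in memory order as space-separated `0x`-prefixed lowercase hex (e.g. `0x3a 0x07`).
0x77 0xfc

line 2 (jnz): pack op=0xe:5|imm=-4:11 = 0x77fc; big→ 77 fc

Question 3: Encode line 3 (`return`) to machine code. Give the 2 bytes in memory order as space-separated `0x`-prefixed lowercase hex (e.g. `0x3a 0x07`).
3. return fields op=0x12:5|pad=0:11 → word 9000h → 90 00

0x90 0x00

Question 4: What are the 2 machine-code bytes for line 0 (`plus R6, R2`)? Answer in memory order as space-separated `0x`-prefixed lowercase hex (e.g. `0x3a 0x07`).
0. plus fields op=0xd:5|rd=2:3|rs=6:3|pad=0:5 → word 6ac0h → 6a c0

0x6a 0xc0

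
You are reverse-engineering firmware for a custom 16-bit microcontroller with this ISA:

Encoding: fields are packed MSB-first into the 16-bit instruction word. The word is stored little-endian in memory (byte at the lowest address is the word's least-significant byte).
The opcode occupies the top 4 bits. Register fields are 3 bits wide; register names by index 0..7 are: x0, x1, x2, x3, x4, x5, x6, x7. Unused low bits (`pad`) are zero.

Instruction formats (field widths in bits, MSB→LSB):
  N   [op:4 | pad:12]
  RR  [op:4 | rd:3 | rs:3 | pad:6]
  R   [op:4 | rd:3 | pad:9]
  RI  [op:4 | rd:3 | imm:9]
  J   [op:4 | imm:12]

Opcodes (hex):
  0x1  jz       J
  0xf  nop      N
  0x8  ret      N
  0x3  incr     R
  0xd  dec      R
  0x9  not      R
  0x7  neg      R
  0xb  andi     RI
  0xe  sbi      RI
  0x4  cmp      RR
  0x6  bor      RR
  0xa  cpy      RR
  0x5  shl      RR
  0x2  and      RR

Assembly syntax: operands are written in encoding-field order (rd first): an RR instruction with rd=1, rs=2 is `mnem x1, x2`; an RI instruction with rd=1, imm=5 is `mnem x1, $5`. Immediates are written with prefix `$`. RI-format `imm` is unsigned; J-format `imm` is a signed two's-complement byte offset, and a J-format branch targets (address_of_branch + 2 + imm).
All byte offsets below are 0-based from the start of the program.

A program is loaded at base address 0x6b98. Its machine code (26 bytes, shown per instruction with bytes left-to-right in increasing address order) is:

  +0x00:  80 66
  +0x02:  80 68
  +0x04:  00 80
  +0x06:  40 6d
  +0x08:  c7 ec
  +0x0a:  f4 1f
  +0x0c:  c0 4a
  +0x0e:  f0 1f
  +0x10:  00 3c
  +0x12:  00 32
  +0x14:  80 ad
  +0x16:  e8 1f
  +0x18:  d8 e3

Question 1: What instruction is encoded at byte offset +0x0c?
+0x0c: c0 4a ⇒ word 0x4ac0 (little)
  op=0x4ac0>>12=0x4 ⇒ cmp (RR)
  rd@[11:9]=0x5 ⇒ x5
  rs@[8:6]=0x3 ⇒ x3

cmp x5, x3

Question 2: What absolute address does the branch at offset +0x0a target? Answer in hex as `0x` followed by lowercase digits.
off 0x0a: read f4 1f as little → 0x1ff4
  opcode bits[15:12]=0x1: jz/J
  [11:0] imm=4084 (s12→-12) = $-12
  target = base 0x6b98 + off 0x0a + 2 + imm -12 = 0x6b98

0x6b98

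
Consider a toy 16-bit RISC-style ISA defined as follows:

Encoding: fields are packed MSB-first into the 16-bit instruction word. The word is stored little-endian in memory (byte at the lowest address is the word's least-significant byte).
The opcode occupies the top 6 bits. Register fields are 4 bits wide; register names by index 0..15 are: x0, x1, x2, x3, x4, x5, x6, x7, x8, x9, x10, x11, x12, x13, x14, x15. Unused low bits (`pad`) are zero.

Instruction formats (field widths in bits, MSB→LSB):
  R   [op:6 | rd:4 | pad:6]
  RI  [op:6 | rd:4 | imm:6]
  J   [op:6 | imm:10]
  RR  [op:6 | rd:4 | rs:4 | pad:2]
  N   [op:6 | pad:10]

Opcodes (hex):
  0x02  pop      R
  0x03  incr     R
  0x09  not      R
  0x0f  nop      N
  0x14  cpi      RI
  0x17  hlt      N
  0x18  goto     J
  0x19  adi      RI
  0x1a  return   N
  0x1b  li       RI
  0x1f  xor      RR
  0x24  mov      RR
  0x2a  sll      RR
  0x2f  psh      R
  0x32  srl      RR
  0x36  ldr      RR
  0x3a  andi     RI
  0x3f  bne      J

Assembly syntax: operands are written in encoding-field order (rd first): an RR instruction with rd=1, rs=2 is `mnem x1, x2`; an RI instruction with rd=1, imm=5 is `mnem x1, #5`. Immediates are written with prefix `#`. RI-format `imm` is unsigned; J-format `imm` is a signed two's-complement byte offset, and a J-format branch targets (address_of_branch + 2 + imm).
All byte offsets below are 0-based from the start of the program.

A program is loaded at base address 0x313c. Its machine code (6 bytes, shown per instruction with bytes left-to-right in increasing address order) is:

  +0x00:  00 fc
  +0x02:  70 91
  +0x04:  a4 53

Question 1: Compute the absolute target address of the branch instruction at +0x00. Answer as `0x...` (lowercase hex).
0x313e

off 0x00: read 00 fc as little → 0xfc00
  op=0xfc00>>10=0x3f ⇒ bne (J)
  [9:0] imm=0 = #0
  target = base 0x313c + off 0x00 + 2 + imm 0 = 0x313e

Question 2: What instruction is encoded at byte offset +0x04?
[04] a4 53 → 0x53a4
  op=0x53a4>>10=0x14 ⇒ cpi (RI)
  rd@[9:6]=0xe ⇒ x14
  imm@[5:0]=0x24 ⇒ #36

cpi x14, #36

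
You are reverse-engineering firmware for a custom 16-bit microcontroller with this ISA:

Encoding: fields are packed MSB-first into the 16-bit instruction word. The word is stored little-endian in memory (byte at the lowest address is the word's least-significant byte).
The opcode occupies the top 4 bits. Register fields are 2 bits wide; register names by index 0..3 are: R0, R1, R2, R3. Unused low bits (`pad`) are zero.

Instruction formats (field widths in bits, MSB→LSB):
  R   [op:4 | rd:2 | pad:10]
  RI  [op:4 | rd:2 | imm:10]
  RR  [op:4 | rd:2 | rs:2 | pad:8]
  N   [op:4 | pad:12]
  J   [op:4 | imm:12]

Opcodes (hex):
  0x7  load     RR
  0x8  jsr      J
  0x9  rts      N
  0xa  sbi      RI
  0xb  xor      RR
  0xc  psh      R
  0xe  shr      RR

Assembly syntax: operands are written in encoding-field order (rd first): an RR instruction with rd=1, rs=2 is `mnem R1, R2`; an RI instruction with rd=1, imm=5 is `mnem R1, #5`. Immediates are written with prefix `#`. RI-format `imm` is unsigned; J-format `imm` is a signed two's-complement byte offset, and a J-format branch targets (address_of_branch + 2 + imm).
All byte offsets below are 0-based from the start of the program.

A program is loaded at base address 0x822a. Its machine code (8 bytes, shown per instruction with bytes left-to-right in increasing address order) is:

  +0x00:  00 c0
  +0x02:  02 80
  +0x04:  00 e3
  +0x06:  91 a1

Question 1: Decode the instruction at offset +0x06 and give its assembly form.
sbi R0, #401

@+06  little-endian(91 a1) = 0xa191
  top 4b → 0xa → sbi [RI]
  rd@[11:10]=0x0 ⇒ R0
  imm@[9:0]=0x191 ⇒ #401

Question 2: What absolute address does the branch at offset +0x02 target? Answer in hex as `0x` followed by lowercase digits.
off 0x02: read 02 80 as little → 0x8002
  opcode bits[15:12]=0x8: jsr/J
  imm@[11:0]=0x2 ⇒ #2
  target = base 0x822a + off 0x02 + 2 + imm 2 = 0x8230

0x8230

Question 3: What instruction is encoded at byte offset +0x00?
psh R0

[00] 00 c0 → 0xc000
  op=0xc000>>12=0xc ⇒ psh (R)
  [11:10] rd=0 = R0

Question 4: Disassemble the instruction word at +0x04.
shr R0, R3

@+04  little-endian(00 e3) = 0xe300
  opcode bits[15:12]=0xe: shr/RR
  [11:10] rd=0 = R0
  [9:8] rs=3 = R3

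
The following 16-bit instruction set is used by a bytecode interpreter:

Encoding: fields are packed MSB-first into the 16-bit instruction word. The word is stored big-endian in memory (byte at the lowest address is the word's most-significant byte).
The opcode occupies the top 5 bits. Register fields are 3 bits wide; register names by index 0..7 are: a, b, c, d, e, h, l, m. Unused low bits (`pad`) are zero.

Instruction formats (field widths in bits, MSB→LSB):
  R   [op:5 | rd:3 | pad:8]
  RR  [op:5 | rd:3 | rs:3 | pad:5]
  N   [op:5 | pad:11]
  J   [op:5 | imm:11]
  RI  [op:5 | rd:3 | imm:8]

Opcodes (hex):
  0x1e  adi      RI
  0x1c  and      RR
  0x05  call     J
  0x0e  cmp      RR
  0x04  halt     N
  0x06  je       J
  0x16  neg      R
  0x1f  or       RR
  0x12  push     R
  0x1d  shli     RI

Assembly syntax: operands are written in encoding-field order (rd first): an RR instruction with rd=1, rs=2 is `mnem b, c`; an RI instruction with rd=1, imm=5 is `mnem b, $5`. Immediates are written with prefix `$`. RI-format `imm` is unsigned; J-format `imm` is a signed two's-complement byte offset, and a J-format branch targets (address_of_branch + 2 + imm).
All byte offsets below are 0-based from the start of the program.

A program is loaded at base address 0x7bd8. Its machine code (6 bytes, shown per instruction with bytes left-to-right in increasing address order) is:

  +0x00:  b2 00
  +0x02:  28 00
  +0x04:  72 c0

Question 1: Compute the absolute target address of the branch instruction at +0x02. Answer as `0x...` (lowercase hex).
0x7bdc

+0x02: 28 00 ⇒ word 0x2800 (big)
  opcode bits[15:11]=0x5: call/J
  imm: (w>>0)&0x7ff=0x0 → $0
  target = base 0x7bd8 + off 0x02 + 2 + imm 0 = 0x7bdc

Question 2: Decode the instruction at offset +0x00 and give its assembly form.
neg c

off 0x00: read b2 00 as big → 0xb200
  opcode bits[15:11]=0x16: neg/R
  [10:8] rd=2 = c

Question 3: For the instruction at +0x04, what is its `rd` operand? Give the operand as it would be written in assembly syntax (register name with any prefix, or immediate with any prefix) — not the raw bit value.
c

+0x04: 72 c0 ⇒ word 0x72c0 (big)
  opcode bits[15:11]=0xe: cmp/RR
  rd@[10:8]=0x2 ⇒ c
  rs@[7:5]=0x6 ⇒ l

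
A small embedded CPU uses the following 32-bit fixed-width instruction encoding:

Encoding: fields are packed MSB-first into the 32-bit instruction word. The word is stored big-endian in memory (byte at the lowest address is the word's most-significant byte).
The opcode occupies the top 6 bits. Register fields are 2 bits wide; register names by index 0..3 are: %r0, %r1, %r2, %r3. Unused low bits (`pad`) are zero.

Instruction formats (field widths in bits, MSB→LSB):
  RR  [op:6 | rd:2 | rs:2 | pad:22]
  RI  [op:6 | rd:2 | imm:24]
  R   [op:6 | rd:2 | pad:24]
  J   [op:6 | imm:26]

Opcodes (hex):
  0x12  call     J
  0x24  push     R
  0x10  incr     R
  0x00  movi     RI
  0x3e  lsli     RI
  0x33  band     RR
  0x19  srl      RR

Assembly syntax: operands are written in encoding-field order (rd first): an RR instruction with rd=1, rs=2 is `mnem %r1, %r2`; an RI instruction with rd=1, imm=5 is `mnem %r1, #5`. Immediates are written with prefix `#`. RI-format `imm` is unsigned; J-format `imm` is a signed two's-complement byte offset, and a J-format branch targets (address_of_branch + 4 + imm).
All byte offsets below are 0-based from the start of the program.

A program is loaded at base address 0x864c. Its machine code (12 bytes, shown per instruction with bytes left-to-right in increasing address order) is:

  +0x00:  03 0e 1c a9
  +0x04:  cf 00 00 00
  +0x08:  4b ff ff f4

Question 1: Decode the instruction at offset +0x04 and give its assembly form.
band %r3, %r0

+0x04: cf 00 00 00 ⇒ word 0xcf000000 (big)
  opcode bits[31:26]=0x33: band/RR
  rd@[25:24]=0x3 ⇒ %r3
  rs@[23:22]=0x0 ⇒ %r0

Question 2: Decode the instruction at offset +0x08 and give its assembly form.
+0x08: 4b ff ff f4 ⇒ word 0x4bfffff4 (big)
  top 6b → 0x12 → call [J]
  imm@[25:0]=0x3fffff4 (s26→-12) ⇒ #-12

call #-12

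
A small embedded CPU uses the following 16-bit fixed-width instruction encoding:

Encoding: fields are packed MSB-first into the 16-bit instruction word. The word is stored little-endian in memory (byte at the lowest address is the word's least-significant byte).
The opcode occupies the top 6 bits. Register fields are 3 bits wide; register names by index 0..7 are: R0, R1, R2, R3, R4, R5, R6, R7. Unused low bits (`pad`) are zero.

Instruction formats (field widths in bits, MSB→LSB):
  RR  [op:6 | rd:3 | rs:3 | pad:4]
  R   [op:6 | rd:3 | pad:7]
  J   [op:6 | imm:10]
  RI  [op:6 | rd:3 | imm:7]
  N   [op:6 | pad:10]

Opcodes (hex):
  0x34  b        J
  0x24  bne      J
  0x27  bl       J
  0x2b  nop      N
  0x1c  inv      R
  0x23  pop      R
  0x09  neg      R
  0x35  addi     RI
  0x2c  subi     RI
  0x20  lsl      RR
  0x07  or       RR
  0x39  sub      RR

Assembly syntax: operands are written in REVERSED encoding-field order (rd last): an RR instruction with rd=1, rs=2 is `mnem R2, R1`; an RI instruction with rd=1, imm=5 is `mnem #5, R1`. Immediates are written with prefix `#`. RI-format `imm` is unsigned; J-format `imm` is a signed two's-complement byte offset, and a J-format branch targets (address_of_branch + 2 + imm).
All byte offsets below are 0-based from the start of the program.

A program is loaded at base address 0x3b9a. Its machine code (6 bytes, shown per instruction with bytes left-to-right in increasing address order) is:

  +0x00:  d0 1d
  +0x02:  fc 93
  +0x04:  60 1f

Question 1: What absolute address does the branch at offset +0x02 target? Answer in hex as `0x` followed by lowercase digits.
0x3b9a

@+02  little-endian(fc 93) = 0x93fc
  op=0x93fc>>10=0x24 ⇒ bne (J)
  imm@[9:0]=0x3fc (s10→-4) ⇒ #-4
  target = base 0x3b9a + off 0x02 + 2 + imm -4 = 0x3b9a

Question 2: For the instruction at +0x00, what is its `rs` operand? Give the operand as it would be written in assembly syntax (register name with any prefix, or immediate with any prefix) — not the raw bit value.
@+00  little-endian(d0 1d) = 0x1dd0
  opcode bits[15:10]=0x7: or/RR
  [9:7] rd=3 = R3
  [6:4] rs=5 = R5

R5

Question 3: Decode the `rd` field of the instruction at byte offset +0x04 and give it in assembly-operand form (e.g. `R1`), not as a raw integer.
@+04  little-endian(60 1f) = 0x1f60
  opcode bits[15:10]=0x7: or/RR
  rd: (w>>7)&0x7=0x6 → R6
  rs: (w>>4)&0x7=0x6 → R6

R6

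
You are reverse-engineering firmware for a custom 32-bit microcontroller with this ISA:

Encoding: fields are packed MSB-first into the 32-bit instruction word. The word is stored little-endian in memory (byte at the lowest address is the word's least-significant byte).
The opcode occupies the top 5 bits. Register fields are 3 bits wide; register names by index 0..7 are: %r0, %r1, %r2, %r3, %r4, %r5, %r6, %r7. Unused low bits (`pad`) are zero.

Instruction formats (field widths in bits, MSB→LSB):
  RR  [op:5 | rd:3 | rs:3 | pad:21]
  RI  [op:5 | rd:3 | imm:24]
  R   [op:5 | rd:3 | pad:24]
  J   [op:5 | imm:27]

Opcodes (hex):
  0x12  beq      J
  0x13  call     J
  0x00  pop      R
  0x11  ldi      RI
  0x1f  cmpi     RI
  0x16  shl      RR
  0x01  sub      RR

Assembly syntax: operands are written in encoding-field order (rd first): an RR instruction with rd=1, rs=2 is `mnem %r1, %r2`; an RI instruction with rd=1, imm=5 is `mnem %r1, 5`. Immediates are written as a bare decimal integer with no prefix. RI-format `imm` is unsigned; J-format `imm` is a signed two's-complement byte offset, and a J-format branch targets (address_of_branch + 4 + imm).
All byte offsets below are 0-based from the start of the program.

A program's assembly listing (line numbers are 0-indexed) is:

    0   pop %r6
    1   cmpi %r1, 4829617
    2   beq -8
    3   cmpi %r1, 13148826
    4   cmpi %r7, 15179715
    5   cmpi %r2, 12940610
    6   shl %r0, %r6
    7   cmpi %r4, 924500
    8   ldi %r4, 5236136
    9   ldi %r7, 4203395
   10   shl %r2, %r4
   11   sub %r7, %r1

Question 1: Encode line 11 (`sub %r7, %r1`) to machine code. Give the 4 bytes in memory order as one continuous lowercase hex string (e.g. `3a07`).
L11: sub op=0x1:5|rd=7:3|rs=1:3|pad=0:21 ⇒ 0x0f200000 ⇒ little 00 00 20 0f

0000200f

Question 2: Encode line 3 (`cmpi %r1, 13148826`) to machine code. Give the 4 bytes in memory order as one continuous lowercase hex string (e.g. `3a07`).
9aa2c8f9

line 3 (cmpi): pack op=0x1f:5|rd=1:3|imm=13148826:24 = 0xf9c8a29a; little→ 9a a2 c8 f9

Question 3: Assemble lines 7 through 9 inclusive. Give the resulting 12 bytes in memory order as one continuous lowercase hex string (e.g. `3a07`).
541b0efca8e54f8c8323408f

7. cmpi fields op=0x1f:5|rd=4:3|imm=924500:24 → word fc0e1b54h → 54 1b 0e fc
8. ldi fields op=0x11:5|rd=4:3|imm=5236136:24 → word 8c4fe5a8h → a8 e5 4f 8c
9. ldi fields op=0x11:5|rd=7:3|imm=4203395:24 → word 8f402383h → 83 23 40 8f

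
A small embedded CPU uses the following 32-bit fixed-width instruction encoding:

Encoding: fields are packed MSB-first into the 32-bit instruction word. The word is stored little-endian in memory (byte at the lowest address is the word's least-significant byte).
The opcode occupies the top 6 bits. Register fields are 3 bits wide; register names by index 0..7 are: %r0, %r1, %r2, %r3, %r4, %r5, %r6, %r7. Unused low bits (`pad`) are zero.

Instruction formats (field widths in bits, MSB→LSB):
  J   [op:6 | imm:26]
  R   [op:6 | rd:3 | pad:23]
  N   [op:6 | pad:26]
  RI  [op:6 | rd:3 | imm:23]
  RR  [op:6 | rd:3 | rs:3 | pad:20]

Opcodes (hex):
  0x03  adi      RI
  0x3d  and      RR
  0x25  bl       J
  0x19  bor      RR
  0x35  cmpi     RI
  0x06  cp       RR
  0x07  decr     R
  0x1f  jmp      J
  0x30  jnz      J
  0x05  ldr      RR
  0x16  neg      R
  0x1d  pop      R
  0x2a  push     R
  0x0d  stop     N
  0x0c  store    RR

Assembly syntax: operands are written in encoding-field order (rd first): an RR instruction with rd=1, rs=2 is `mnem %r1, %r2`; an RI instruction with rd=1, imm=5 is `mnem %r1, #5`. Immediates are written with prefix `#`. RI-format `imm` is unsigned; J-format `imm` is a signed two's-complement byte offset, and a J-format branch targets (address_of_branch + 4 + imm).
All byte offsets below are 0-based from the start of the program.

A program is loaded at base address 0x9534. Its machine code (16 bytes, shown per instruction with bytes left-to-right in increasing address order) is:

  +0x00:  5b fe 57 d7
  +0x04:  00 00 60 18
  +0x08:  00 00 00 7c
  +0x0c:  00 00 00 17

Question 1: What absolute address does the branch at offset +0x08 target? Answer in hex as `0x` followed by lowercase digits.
0x9540

@+08  little-endian(00 00 00 7c) = 0x7c000000
  op=0x7c000000>>26=0x1f ⇒ jmp (J)
  [25:0] imm=0 = #0
  target = base 0x9534 + off 0x08 + 4 + imm 0 = 0x9540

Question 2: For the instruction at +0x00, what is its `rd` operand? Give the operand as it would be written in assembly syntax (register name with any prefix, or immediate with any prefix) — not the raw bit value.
%r6

+0x00: 5b fe 57 d7 ⇒ word 0xd757fe5b (little)
  top 6b → 0x35 → cmpi [RI]
  rd: (w>>23)&0x7=0x6 → %r6
  imm: (w>>0)&0x7fffff=0x57fe5b → #5766747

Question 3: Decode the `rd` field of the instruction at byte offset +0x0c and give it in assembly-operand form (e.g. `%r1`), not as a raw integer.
+0x0c: 00 00 00 17 ⇒ word 0x17000000 (little)
  top 6b → 0x5 → ldr [RR]
  rd: (w>>23)&0x7=0x6 → %r6
  rs: (w>>20)&0x7=0x0 → %r0

%r6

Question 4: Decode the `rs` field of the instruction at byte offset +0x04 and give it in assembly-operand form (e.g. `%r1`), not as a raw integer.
[04] 00 00 60 18 → 0x18600000
  opcode bits[31:26]=0x6: cp/RR
  rd: (w>>23)&0x7=0x0 → %r0
  rs: (w>>20)&0x7=0x6 → %r6

%r6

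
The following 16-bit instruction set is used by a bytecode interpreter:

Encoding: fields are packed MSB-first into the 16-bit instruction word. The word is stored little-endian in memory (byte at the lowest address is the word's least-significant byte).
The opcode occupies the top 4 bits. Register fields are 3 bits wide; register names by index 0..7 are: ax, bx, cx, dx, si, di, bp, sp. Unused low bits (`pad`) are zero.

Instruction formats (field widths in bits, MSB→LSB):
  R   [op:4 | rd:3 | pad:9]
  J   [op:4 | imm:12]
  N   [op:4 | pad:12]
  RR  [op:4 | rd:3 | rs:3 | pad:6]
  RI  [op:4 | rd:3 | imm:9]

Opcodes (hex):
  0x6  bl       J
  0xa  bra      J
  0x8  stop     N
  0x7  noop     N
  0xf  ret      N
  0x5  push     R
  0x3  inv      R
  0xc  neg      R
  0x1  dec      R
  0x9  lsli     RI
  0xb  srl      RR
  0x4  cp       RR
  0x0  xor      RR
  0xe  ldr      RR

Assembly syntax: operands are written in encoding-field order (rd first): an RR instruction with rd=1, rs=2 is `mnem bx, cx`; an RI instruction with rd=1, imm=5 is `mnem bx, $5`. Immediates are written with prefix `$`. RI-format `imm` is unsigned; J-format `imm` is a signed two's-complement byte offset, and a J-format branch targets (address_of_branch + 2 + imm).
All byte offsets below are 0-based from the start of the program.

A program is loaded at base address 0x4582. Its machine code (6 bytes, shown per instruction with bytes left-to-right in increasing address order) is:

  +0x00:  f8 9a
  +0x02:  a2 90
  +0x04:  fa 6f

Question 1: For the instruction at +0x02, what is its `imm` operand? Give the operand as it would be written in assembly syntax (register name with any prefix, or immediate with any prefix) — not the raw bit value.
$162

@+02  little-endian(a2 90) = 0x90a2
  op=0x90a2>>12=0x9 ⇒ lsli (RI)
  rd@[11:9]=0x0 ⇒ ax
  imm@[8:0]=0xa2 ⇒ $162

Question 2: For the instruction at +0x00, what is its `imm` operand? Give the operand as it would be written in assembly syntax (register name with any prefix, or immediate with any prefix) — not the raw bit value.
$248

+0x00: f8 9a ⇒ word 0x9af8 (little)
  opcode bits[15:12]=0x9: lsli/RI
  [11:9] rd=5 = di
  [8:0] imm=248 = $248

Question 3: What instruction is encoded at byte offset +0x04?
bl $-6

+0x04: fa 6f ⇒ word 0x6ffa (little)
  opcode bits[15:12]=0x6: bl/J
  [11:0] imm=4090 (s12→-6) = $-6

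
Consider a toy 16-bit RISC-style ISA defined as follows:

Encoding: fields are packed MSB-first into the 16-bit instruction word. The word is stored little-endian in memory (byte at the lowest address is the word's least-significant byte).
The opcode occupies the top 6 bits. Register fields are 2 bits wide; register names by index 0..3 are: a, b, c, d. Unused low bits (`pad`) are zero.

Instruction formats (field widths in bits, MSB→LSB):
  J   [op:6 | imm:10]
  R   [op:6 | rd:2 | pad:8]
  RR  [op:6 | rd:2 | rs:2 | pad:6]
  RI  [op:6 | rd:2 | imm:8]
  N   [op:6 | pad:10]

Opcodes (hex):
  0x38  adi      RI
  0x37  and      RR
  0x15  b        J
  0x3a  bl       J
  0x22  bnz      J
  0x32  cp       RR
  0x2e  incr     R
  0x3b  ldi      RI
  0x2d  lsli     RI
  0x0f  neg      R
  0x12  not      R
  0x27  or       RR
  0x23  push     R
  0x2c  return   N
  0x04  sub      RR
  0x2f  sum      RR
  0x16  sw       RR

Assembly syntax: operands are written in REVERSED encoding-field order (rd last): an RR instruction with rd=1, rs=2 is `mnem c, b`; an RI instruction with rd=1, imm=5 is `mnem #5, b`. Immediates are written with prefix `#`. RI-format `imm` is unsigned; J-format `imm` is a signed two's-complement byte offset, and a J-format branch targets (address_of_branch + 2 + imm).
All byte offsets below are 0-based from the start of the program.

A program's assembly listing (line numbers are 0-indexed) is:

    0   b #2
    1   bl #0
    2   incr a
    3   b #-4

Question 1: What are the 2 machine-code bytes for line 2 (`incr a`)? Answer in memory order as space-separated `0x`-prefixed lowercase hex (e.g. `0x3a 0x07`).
2. incr fields op=0x2e:6|rd=0:2|pad=0:8 → word b800h → 00 b8

0x00 0xb8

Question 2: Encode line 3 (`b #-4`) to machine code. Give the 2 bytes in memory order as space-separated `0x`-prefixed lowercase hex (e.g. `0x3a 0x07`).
0xfc 0x57

3. b fields op=0x15:6|imm=-4:10 → word 57fch → fc 57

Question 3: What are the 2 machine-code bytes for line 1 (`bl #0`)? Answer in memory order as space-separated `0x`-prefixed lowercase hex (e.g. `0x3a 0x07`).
L1: bl op=0x3a:6|imm=0:10 ⇒ 0xe800 ⇒ little 00 e8

0x00 0xe8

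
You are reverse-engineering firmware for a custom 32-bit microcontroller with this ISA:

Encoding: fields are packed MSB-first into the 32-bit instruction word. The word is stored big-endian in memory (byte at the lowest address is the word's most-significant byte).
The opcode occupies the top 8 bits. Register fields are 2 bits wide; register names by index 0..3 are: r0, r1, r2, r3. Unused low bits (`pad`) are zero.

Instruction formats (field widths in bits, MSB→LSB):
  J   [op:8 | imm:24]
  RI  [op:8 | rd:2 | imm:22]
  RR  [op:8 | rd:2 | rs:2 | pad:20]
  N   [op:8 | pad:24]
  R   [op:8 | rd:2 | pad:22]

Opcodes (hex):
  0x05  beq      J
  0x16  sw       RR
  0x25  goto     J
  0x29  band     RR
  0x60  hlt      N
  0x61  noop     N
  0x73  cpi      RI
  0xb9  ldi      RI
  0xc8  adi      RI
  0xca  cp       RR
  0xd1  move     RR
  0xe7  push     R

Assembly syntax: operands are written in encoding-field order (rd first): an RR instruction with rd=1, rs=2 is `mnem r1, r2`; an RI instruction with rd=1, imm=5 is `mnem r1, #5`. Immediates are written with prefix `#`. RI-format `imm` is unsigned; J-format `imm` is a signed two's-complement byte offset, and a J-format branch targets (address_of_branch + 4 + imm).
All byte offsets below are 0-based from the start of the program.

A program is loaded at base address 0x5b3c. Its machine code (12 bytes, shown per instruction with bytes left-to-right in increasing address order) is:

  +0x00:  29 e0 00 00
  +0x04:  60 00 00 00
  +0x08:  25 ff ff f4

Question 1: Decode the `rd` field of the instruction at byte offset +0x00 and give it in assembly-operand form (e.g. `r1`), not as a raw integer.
+0x00: 29 e0 00 00 ⇒ word 0x29e00000 (big)
  opcode bits[31:24]=0x29: band/RR
  [23:22] rd=3 = r3
  [21:20] rs=2 = r2

r3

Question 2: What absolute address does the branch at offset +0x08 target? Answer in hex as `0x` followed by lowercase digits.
[08] 25 ff ff f4 → 0x25fffff4
  op=0x25fffff4>>24=0x25 ⇒ goto (J)
  [23:0] imm=16777204 (s24→-12) = #-12
  target = base 0x5b3c + off 0x08 + 4 + imm -12 = 0x5b3c

0x5b3c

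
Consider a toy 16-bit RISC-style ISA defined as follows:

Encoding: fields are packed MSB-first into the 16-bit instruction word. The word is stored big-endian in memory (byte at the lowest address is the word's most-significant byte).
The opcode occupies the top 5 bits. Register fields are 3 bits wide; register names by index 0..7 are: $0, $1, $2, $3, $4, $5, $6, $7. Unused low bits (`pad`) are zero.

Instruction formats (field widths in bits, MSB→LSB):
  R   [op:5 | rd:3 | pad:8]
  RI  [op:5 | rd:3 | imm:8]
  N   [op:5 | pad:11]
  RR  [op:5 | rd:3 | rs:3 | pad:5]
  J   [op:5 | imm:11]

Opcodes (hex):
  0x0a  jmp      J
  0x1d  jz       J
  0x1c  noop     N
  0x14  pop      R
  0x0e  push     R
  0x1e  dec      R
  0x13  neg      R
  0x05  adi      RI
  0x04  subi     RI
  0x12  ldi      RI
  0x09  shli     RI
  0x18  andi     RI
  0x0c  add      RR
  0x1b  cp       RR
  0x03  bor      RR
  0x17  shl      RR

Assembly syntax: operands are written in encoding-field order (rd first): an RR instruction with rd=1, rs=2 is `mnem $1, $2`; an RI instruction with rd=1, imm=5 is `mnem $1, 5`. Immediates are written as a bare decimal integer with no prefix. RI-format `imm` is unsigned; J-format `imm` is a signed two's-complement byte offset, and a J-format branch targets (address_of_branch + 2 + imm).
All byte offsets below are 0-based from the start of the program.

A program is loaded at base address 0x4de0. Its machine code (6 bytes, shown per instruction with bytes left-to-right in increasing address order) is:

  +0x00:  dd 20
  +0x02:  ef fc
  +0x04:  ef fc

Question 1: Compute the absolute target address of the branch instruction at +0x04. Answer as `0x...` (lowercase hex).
0x4de2

@+04  big-endian(ef fc) = 0xeffc
  op=0xeffc>>11=0x1d ⇒ jz (J)
  [10:0] imm=2044 (s11→-4) = -4
  target = base 0x4de0 + off 0x04 + 2 + imm -4 = 0x4de2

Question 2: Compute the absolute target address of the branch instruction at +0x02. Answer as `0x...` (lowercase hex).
0x4de0

[02] ef fc → 0xeffc
  op=0xeffc>>11=0x1d ⇒ jz (J)
  imm: (w>>0)&0x7ff=0x7fc (s11→-4) → -4
  target = base 0x4de0 + off 0x02 + 2 + imm -4 = 0x4de0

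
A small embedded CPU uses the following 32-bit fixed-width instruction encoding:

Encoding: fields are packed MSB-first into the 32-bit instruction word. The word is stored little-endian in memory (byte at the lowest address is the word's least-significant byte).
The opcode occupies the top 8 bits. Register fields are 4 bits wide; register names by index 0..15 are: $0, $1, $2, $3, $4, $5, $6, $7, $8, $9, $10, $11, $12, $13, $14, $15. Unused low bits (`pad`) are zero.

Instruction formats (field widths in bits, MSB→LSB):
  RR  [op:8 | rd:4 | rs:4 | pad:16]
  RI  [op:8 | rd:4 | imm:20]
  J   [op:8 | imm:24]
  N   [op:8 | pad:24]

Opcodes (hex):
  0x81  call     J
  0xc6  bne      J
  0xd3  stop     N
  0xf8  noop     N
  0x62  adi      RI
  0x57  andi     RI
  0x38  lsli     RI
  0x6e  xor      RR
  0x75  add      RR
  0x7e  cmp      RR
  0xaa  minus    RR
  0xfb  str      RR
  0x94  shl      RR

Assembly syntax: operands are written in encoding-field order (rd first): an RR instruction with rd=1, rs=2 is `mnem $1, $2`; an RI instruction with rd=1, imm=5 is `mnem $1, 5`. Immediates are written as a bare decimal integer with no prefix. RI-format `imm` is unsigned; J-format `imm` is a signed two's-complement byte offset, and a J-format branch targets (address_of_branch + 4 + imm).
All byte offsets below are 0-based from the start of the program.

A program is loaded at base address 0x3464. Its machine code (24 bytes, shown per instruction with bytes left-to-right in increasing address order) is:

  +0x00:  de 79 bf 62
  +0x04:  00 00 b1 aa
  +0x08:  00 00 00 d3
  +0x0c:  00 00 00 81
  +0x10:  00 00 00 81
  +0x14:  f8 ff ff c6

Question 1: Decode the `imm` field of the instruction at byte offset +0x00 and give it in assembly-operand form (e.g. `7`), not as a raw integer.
1014238

off 0x00: read de 79 bf 62 as little → 0x62bf79de
  top 8b → 0x62 → adi [RI]
  rd@[23:20]=0xb ⇒ $11
  imm@[19:0]=0xf79de ⇒ 1014238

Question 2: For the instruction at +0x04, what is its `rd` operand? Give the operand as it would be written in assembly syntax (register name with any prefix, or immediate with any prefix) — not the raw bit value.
[04] 00 00 b1 aa → 0xaab10000
  op=0xaab10000>>24=0xaa ⇒ minus (RR)
  rd: (w>>20)&0xf=0xb → $11
  rs: (w>>16)&0xf=0x1 → $1

$11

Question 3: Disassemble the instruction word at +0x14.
bne -8

+0x14: f8 ff ff c6 ⇒ word 0xc6fffff8 (little)
  top 8b → 0xc6 → bne [J]
  imm@[23:0]=0xfffff8 (s24→-8) ⇒ -8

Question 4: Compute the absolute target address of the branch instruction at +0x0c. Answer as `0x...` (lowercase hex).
off 0x0c: read 00 00 00 81 as little → 0x81000000
  opcode bits[31:24]=0x81: call/J
  [23:0] imm=0 = 0
  target = base 0x3464 + off 0x0c + 4 + imm 0 = 0x3474

0x3474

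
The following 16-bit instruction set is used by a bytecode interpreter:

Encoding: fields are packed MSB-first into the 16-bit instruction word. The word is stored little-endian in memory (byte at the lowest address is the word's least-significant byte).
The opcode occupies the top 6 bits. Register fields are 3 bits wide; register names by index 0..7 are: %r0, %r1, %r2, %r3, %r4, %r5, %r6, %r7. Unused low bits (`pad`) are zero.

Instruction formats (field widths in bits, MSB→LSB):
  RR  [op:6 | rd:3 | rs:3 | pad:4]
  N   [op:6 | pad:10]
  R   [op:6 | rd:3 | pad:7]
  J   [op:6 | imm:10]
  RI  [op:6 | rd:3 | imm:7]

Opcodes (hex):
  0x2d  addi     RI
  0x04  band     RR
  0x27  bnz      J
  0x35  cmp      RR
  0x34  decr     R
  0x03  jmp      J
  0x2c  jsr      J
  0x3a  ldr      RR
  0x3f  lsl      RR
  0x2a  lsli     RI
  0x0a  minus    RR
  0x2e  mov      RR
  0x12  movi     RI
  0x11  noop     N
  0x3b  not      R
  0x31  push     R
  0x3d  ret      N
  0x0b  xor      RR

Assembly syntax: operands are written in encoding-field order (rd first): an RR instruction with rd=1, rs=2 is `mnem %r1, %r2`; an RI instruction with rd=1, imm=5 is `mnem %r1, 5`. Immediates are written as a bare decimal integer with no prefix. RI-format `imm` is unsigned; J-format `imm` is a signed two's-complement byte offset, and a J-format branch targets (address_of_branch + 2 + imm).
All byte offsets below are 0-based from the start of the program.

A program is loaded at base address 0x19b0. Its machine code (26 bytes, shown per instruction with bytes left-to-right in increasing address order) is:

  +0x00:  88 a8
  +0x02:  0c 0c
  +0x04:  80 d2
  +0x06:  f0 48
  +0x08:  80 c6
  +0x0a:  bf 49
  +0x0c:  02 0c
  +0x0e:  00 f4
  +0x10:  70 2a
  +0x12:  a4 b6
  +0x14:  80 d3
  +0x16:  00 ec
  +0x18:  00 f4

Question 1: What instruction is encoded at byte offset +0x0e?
ret

@+0e  little-endian(00 f4) = 0xf400
  op=0xf400>>10=0x3d ⇒ ret (N)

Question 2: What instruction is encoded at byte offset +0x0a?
off 0x0a: read bf 49 as little → 0x49bf
  op=0x49bf>>10=0x12 ⇒ movi (RI)
  rd@[9:7]=0x3 ⇒ %r3
  imm@[6:0]=0x3f ⇒ 63

movi %r3, 63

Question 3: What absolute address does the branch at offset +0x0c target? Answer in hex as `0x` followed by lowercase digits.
0x19c0

+0x0c: 02 0c ⇒ word 0x0c02 (little)
  top 6b → 0x3 → jmp [J]
  imm@[9:0]=0x2 ⇒ 2
  target = base 0x19b0 + off 0x0c + 2 + imm 2 = 0x19c0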